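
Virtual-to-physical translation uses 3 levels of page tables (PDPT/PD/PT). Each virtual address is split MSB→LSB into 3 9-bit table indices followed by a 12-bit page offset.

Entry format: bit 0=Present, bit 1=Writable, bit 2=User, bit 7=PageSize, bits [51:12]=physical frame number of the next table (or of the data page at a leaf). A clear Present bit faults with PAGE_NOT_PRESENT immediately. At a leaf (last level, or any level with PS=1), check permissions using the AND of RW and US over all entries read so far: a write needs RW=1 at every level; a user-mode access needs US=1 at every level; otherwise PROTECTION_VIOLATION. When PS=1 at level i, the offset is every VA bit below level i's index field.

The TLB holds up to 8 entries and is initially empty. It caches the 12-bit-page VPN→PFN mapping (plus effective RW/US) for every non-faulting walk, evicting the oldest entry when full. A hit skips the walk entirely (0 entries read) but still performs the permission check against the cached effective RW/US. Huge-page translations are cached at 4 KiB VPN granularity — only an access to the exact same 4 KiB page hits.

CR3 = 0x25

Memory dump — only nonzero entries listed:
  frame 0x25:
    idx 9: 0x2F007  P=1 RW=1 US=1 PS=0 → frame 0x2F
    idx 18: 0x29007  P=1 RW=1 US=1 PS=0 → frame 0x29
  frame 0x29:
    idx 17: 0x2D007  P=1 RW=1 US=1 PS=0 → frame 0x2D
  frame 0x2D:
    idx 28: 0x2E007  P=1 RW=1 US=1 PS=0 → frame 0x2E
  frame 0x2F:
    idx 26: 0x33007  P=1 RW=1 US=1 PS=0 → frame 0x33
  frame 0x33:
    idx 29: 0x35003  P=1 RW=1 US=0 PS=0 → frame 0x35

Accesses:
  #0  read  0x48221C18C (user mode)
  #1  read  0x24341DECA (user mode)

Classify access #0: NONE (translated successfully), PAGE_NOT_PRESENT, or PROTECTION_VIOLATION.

Trace:
#0 VA=0x48221C18C (r,user):
  [0] read 0x25 idx=18: raw=0x29007 flags P=1 W=1 U=1 S=0
  [1] read 0x29 idx=17: raw=0x2D007 flags P=1 W=1 U=1 S=0
  [2] read 0x2D idx=28: raw=0x2E007 flags P=1 W=1 U=1 S=0
  → PA=0x2E18C  (3 entries read)
#1 VA=0x24341DECA (r,user):
  [0] read 0x25 idx=9: raw=0x2F007 flags P=1 W=1 U=1 S=0
  [1] read 0x2F idx=26: raw=0x33007 flags P=1 W=1 U=1 S=0
  [2] read 0x33 idx=29: raw=0x35003 flags P=1 W=1 U=0 S=0
  ⇒ fault: PROTECTION_VIOLATION  — 3 lookups

Access #0 fault: NONE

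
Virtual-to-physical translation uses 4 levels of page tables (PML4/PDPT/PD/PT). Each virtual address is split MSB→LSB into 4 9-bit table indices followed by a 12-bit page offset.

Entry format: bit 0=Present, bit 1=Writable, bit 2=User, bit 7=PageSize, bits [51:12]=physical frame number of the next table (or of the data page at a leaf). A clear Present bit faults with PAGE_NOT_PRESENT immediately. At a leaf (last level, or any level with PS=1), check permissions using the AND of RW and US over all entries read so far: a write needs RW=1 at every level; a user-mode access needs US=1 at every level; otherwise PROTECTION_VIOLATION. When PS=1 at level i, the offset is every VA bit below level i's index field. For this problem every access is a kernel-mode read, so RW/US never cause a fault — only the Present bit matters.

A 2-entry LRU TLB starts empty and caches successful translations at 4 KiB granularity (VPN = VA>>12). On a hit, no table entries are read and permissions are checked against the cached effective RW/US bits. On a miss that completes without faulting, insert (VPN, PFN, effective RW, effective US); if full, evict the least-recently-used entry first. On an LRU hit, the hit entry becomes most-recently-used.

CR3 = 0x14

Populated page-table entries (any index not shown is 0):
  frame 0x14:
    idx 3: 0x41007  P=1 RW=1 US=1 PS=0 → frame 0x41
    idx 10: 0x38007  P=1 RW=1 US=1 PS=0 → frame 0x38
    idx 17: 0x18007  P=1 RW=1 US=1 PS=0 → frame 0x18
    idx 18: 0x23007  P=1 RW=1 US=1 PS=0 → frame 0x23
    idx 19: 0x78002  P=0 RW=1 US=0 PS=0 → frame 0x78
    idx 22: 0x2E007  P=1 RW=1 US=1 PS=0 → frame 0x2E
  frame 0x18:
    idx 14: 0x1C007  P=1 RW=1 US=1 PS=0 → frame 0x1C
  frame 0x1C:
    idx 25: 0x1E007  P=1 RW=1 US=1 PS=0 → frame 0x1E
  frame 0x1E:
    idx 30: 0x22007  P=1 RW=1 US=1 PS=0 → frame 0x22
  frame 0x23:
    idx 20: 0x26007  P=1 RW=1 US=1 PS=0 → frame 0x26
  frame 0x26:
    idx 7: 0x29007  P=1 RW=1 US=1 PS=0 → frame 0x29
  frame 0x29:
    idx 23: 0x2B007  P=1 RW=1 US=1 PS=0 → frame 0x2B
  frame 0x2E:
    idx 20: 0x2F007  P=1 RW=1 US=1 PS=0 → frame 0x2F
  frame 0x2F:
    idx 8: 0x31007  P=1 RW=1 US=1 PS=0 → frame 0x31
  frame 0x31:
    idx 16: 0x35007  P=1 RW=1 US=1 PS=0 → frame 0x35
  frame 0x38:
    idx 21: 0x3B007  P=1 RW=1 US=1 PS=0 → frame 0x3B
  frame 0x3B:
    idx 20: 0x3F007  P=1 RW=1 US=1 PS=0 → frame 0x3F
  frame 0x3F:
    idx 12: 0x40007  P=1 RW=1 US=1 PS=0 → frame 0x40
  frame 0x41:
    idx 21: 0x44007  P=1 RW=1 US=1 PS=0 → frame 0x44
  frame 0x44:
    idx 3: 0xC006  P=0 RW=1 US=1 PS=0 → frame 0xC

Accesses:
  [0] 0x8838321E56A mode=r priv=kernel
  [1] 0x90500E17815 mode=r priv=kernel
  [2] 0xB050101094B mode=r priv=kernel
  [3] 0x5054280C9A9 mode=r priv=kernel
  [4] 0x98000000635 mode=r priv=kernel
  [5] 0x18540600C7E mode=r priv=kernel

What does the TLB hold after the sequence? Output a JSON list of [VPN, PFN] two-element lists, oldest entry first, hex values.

Trace:
#0 VA=0x8838321E56A (r,kernel):
  L0 @0x14[17] → 0x18007  P=1,RW=1,US=1,PS=0
  L1 @0x18[14] → 0x1C007  P=1,RW=1,US=1,PS=0
  L2 @0x1C[25] → 0x1E007  P=1,RW=1,US=1,PS=0
  L3 @0x1E[30] → 0x22007  P=1,RW=1,US=1,PS=0
  ✓ 0x2256A  — 4 lookups
#1 VA=0x90500E17815 (r,kernel):
  L0 @0x14[18] → 0x23007  P=1,RW=1,US=1,PS=0
  L1 @0x23[20] → 0x26007  P=1,RW=1,US=1,PS=0
  L2 @0x26[7] → 0x29007  P=1,RW=1,US=1,PS=0
  L3 @0x29[23] → 0x2B007  P=1,RW=1,US=1,PS=0
  ✓ 0x2B815  — 4 lookups
#2 VA=0xB050101094B (r,kernel):
  L0 @0x14[22] → 0x2E007  P=1,RW=1,US=1,PS=0
  L1 @0x2E[20] → 0x2F007  P=1,RW=1,US=1,PS=0
  L2 @0x2F[8] → 0x31007  P=1,RW=1,US=1,PS=0
  L3 @0x31[16] → 0x35007  P=1,RW=1,US=1,PS=0
  ✓ 0x3594B  — 4 lookups
#3 VA=0x5054280C9A9 (r,kernel):
  L0 @0x14[10] → 0x38007  P=1,RW=1,US=1,PS=0
  L1 @0x38[21] → 0x3B007  P=1,RW=1,US=1,PS=0
  L2 @0x3B[20] → 0x3F007  P=1,RW=1,US=1,PS=0
  L3 @0x3F[12] → 0x40007  P=1,RW=1,US=1,PS=0
  ✓ 0x409A9  — 4 lookups
#4 VA=0x98000000635 (r,kernel):
  L0 @0x14[19] → 0x78002  P=0,RW=1,US=0,PS=0
  → PAGE_NOT_PRESENT  (1 entries read)
#5 VA=0x18540600C7E (r,kernel):
  L0 @0x14[3] → 0x41007  P=1,RW=1,US=1,PS=0
  L1 @0x41[21] → 0x44007  P=1,RW=1,US=1,PS=0
  L2 @0x44[3] → 0xC006  P=0,RW=1,US=1,PS=0
  → PAGE_NOT_PRESENT  (3 entries read)

TLB: [["0xB0501010", "0x35"], ["0x5054280C", "0x40"]]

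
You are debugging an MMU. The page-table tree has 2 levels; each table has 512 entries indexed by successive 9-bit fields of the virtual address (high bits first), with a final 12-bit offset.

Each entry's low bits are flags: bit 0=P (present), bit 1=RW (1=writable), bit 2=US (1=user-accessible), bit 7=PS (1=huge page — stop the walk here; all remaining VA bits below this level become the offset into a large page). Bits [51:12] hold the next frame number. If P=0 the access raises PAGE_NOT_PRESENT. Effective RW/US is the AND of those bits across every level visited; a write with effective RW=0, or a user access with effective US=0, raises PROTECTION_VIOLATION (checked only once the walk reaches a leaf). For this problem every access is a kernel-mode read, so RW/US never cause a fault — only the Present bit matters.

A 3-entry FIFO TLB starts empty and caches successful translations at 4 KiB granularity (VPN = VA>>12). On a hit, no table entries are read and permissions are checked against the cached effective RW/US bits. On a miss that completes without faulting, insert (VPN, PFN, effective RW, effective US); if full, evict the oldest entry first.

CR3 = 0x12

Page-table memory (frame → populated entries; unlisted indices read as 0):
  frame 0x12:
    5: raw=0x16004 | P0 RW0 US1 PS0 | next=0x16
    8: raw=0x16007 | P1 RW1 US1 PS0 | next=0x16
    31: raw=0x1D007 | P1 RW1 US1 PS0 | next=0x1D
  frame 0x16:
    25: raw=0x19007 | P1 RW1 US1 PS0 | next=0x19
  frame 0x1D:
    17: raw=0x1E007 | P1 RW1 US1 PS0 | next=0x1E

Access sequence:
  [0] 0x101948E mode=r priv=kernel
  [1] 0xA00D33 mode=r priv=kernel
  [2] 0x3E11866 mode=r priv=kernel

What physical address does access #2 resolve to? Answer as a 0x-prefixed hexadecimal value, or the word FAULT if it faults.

Trace:
#0 VA=0x101948E (r,kernel):
  lvl0: tbl 0x12, slot 8 ⇒ 0x16007 (P1/RW1/US1/PS0)
  lvl1: tbl 0x16, slot 25 ⇒ 0x19007 (P1/RW1/US1/PS0)
  → PA=0x1948E  (2 entries read)
#1 VA=0xA00D33 (r,kernel):
  lvl0: tbl 0x12, slot 5 ⇒ 0x16004 (P0/RW0/US1/PS0)
  ✗ PAGE_NOT_PRESENT  [1 reads]
#2 VA=0x3E11866 (r,kernel):
  lvl0: tbl 0x12, slot 31 ⇒ 0x1D007 (P1/RW1/US1/PS0)
  lvl1: tbl 0x1D, slot 17 ⇒ 0x1E007 (P1/RW1/US1/PS0)
  → PA=0x1E866  (2 entries read)

Access #2 PA: 0x1E866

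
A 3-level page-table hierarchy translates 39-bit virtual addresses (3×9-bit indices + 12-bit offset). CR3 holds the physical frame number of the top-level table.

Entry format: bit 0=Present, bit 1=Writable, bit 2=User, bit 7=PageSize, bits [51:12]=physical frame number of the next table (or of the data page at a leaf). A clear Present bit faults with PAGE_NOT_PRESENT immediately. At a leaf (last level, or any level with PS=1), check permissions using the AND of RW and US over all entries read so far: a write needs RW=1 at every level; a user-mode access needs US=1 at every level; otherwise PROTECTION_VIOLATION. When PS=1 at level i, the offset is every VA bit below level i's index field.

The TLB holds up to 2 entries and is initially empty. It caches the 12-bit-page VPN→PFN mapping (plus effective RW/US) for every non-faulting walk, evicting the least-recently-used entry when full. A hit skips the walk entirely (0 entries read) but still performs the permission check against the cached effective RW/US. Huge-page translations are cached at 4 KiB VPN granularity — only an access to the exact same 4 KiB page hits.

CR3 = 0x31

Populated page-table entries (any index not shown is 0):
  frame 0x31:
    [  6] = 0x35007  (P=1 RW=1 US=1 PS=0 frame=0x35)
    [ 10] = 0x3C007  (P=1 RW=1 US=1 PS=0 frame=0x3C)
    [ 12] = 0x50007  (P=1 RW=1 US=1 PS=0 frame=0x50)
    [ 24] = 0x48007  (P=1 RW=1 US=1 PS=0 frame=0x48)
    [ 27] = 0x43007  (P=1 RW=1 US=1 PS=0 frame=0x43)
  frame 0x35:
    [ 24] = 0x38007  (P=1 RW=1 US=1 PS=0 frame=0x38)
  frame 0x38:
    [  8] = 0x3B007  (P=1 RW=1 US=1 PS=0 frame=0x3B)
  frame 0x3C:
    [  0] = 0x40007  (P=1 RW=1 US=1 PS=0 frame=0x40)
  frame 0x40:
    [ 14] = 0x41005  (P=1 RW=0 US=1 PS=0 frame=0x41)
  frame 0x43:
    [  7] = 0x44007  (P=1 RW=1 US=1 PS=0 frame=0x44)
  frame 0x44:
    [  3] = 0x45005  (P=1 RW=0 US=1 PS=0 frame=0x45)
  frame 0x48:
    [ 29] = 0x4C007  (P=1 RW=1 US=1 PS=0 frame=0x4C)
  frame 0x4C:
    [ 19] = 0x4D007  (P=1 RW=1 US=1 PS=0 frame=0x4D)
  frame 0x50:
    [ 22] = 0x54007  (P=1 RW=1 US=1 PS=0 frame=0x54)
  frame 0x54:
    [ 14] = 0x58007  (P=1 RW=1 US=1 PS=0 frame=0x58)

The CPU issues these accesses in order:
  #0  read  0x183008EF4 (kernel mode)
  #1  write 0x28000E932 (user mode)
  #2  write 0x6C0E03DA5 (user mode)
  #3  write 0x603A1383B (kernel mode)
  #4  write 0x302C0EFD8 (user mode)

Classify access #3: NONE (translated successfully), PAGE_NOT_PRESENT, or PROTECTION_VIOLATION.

Walk each access:
#0 VA=0x183008EF4 (r,kernel):
  L0 @0x31[6] → 0x35007  P=1,RW=1,US=1,PS=0
  L1 @0x35[24] → 0x38007  P=1,RW=1,US=1,PS=0
  L2 @0x38[8] → 0x3B007  P=1,RW=1,US=1,PS=0
  ✓ 0x3BEF4  — 3 lookups
#1 VA=0x28000E932 (w,user):
  L0 @0x31[10] → 0x3C007  P=1,RW=1,US=1,PS=0
  L1 @0x3C[0] → 0x40007  P=1,RW=1,US=1,PS=0
  L2 @0x40[14] → 0x41005  P=1,RW=0,US=1,PS=0
  → PROTECTION_VIOLATION  (3 entries read)
#2 VA=0x6C0E03DA5 (w,user):
  L0 @0x31[27] → 0x43007  P=1,RW=1,US=1,PS=0
  L1 @0x43[7] → 0x44007  P=1,RW=1,US=1,PS=0
  L2 @0x44[3] → 0x45005  P=1,RW=0,US=1,PS=0
  → PROTECTION_VIOLATION  (3 entries read)
#3 VA=0x603A1383B (w,kernel):
  L0 @0x31[24] → 0x48007  P=1,RW=1,US=1,PS=0
  L1 @0x48[29] → 0x4C007  P=1,RW=1,US=1,PS=0
  L2 @0x4C[19] → 0x4D007  P=1,RW=1,US=1,PS=0
  ✓ 0x4D83B  — 3 lookups
#4 VA=0x302C0EFD8 (w,user):
  L0 @0x31[12] → 0x50007  P=1,RW=1,US=1,PS=0
  L1 @0x50[22] → 0x54007  P=1,RW=1,US=1,PS=0
  L2 @0x54[14] → 0x58007  P=1,RW=1,US=1,PS=0
  ✓ 0x58FD8  — 3 lookups

Access #3 fault: NONE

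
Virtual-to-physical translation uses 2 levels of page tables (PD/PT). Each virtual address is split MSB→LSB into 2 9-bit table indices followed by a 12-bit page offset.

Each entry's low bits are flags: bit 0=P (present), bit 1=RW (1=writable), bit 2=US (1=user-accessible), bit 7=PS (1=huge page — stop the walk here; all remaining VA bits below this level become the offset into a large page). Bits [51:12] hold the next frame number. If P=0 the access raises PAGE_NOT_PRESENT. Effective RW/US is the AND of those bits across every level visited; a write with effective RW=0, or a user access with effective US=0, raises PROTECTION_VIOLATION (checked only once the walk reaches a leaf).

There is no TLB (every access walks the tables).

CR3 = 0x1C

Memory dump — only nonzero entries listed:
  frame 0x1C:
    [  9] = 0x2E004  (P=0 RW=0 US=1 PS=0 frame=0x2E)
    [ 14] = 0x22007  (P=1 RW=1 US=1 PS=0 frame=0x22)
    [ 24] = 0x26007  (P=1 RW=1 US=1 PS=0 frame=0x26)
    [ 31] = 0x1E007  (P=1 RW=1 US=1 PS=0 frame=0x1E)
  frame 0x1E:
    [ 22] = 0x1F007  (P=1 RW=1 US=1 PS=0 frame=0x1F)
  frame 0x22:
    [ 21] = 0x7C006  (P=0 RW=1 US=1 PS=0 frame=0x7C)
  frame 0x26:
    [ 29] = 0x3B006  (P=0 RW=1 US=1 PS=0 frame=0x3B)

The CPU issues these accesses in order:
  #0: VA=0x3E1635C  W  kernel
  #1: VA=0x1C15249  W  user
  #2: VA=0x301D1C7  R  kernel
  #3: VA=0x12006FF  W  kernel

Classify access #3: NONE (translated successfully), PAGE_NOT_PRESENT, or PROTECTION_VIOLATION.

Trace:
#0 VA=0x3E1635C (w,kernel):
  lvl0: tbl 0x1C, slot 31 ⇒ 0x1E007 (P1/RW1/US1/PS0)
  lvl1: tbl 0x1E, slot 22 ⇒ 0x1F007 (P1/RW1/US1/PS0)
  ✓ 0x1F35C  — 2 lookups
#1 VA=0x1C15249 (w,user):
  lvl0: tbl 0x1C, slot 14 ⇒ 0x22007 (P1/RW1/US1/PS0)
  lvl1: tbl 0x22, slot 21 ⇒ 0x7C006 (P0/RW1/US1/PS0)
  ✗ PAGE_NOT_PRESENT  [2 reads]
#2 VA=0x301D1C7 (r,kernel):
  lvl0: tbl 0x1C, slot 24 ⇒ 0x26007 (P1/RW1/US1/PS0)
  lvl1: tbl 0x26, slot 29 ⇒ 0x3B006 (P0/RW1/US1/PS0)
  ✗ PAGE_NOT_PRESENT  [2 reads]
#3 VA=0x12006FF (w,kernel):
  lvl0: tbl 0x1C, slot 9 ⇒ 0x2E004 (P0/RW0/US1/PS0)
  ✗ PAGE_NOT_PRESENT  [1 reads]

Access #3 fault: PAGE_NOT_PRESENT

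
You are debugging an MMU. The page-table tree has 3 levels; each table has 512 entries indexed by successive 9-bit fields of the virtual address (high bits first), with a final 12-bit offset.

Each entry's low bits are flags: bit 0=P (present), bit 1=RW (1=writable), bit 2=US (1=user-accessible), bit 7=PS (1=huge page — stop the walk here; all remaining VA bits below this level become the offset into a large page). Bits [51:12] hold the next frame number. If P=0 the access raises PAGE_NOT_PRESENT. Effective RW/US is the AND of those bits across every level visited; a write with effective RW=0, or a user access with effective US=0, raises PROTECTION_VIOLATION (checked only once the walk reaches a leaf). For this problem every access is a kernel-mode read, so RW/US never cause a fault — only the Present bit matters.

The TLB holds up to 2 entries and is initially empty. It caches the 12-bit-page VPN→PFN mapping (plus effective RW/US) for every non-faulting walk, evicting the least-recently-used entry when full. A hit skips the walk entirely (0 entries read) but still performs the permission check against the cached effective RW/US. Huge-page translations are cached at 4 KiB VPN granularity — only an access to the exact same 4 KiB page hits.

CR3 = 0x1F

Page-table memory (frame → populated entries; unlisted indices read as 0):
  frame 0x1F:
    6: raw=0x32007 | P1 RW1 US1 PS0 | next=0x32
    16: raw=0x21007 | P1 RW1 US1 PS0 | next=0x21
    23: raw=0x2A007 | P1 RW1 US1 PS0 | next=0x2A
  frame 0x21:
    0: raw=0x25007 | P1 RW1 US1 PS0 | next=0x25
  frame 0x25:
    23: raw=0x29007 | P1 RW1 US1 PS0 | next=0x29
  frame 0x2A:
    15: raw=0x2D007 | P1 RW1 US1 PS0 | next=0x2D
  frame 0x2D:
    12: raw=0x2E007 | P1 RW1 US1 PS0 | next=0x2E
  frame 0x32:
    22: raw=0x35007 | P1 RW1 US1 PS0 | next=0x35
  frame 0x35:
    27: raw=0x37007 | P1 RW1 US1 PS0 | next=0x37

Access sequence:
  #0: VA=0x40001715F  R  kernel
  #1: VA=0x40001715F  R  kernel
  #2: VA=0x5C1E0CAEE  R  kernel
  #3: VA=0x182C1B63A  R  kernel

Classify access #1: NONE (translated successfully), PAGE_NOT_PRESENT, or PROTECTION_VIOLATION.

Trace:
#0 VA=0x40001715F (r,kernel):
  L0: frame=0x1F idx=16 entry=0x21007 [P=1 RW=1 US=1 PS=0]
  L1: frame=0x21 idx=0 entry=0x25007 [P=1 RW=1 US=1 PS=0]
  L2: frame=0x25 idx=23 entry=0x29007 [P=1 RW=1 US=1 PS=0]
  ⇒ phys 0x2915F  [3 reads]
#1 VA=0x40001715F (r,kernel):
  TLB hit vpn=0x400017 → PA=0x2915F
#2 VA=0x5C1E0CAEE (r,kernel):
  L0: frame=0x1F idx=23 entry=0x2A007 [P=1 RW=1 US=1 PS=0]
  L1: frame=0x2A idx=15 entry=0x2D007 [P=1 RW=1 US=1 PS=0]
  L2: frame=0x2D idx=12 entry=0x2E007 [P=1 RW=1 US=1 PS=0]
  ⇒ phys 0x2EAEE  [3 reads]
#3 VA=0x182C1B63A (r,kernel):
  L0: frame=0x1F idx=6 entry=0x32007 [P=1 RW=1 US=1 PS=0]
  L1: frame=0x32 idx=22 entry=0x35007 [P=1 RW=1 US=1 PS=0]
  L2: frame=0x35 idx=27 entry=0x37007 [P=1 RW=1 US=1 PS=0]
  ⇒ phys 0x3763A  [3 reads]

Access #1 fault: NONE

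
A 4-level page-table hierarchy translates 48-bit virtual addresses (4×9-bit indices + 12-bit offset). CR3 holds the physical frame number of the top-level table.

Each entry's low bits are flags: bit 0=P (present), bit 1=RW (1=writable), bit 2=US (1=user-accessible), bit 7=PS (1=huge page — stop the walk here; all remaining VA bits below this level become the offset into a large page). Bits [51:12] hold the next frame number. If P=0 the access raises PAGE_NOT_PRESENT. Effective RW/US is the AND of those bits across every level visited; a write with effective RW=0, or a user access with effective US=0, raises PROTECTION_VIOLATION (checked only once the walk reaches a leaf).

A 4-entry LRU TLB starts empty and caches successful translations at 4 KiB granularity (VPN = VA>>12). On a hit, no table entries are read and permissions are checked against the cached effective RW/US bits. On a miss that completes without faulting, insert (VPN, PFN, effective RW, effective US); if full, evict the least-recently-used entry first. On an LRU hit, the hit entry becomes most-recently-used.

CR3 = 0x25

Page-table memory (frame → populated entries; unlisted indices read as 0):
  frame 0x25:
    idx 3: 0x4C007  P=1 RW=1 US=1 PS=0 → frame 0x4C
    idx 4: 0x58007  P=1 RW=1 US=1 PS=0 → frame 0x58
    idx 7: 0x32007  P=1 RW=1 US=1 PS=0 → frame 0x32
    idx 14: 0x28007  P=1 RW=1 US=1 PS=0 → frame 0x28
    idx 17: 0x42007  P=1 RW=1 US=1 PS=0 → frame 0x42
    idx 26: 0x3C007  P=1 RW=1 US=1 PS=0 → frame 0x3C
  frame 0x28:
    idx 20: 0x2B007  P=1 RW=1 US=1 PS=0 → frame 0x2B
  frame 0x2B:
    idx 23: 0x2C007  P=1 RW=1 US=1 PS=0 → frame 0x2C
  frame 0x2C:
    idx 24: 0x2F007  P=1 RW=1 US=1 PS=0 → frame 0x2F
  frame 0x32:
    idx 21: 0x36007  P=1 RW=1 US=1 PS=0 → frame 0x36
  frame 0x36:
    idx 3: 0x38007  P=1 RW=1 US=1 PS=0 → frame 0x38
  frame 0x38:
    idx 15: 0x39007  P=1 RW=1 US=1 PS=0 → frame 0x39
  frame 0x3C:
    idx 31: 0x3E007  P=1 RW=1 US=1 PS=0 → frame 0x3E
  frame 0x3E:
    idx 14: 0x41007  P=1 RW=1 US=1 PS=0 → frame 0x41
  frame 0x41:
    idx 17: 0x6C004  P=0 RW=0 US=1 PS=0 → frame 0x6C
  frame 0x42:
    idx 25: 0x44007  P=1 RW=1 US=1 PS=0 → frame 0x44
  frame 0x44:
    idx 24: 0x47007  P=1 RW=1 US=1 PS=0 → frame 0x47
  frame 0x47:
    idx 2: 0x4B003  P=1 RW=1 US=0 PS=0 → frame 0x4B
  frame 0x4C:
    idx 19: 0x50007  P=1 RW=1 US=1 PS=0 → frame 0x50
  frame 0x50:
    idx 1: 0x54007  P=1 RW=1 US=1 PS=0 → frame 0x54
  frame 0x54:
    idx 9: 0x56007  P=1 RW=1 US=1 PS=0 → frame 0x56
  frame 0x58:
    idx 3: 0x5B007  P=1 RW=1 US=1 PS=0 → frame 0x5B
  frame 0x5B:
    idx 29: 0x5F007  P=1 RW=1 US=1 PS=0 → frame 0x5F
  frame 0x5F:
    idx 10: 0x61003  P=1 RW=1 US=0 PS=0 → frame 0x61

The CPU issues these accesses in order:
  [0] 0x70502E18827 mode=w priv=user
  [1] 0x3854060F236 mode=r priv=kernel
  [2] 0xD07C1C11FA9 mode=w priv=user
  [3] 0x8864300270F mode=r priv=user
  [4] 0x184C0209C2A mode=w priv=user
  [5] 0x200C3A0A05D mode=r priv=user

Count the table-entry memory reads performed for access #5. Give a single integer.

Trace:
#0 VA=0x70502E18827 (w,user):
  lvl0: tbl 0x25, slot 14 ⇒ 0x28007 (P1/RW1/US1/PS0)
  lvl1: tbl 0x28, slot 20 ⇒ 0x2B007 (P1/RW1/US1/PS0)
  lvl2: tbl 0x2B, slot 23 ⇒ 0x2C007 (P1/RW1/US1/PS0)
  lvl3: tbl 0x2C, slot 24 ⇒ 0x2F007 (P1/RW1/US1/PS0)
  → PA=0x2F827  (4 entries read)
#1 VA=0x3854060F236 (r,kernel):
  lvl0: tbl 0x25, slot 7 ⇒ 0x32007 (P1/RW1/US1/PS0)
  lvl1: tbl 0x32, slot 21 ⇒ 0x36007 (P1/RW1/US1/PS0)
  lvl2: tbl 0x36, slot 3 ⇒ 0x38007 (P1/RW1/US1/PS0)
  lvl3: tbl 0x38, slot 15 ⇒ 0x39007 (P1/RW1/US1/PS0)
  → PA=0x39236  (4 entries read)
#2 VA=0xD07C1C11FA9 (w,user):
  lvl0: tbl 0x25, slot 26 ⇒ 0x3C007 (P1/RW1/US1/PS0)
  lvl1: tbl 0x3C, slot 31 ⇒ 0x3E007 (P1/RW1/US1/PS0)
  lvl2: tbl 0x3E, slot 14 ⇒ 0x41007 (P1/RW1/US1/PS0)
  lvl3: tbl 0x41, slot 17 ⇒ 0x6C004 (P0/RW0/US1/PS0)
  → PAGE_NOT_PRESENT  (4 entries read)
#3 VA=0x8864300270F (r,user):
  lvl0: tbl 0x25, slot 17 ⇒ 0x42007 (P1/RW1/US1/PS0)
  lvl1: tbl 0x42, slot 25 ⇒ 0x44007 (P1/RW1/US1/PS0)
  lvl2: tbl 0x44, slot 24 ⇒ 0x47007 (P1/RW1/US1/PS0)
  lvl3: tbl 0x47, slot 2 ⇒ 0x4B003 (P1/RW1/US0/PS0)
  → PROTECTION_VIOLATION  (4 entries read)
#4 VA=0x184C0209C2A (w,user):
  lvl0: tbl 0x25, slot 3 ⇒ 0x4C007 (P1/RW1/US1/PS0)
  lvl1: tbl 0x4C, slot 19 ⇒ 0x50007 (P1/RW1/US1/PS0)
  lvl2: tbl 0x50, slot 1 ⇒ 0x54007 (P1/RW1/US1/PS0)
  lvl3: tbl 0x54, slot 9 ⇒ 0x56007 (P1/RW1/US1/PS0)
  → PA=0x56C2A  (4 entries read)
#5 VA=0x200C3A0A05D (r,user):
  lvl0: tbl 0x25, slot 4 ⇒ 0x58007 (P1/RW1/US1/PS0)
  lvl1: tbl 0x58, slot 3 ⇒ 0x5B007 (P1/RW1/US1/PS0)
  lvl2: tbl 0x5B, slot 29 ⇒ 0x5F007 (P1/RW1/US1/PS0)
  lvl3: tbl 0x5F, slot 10 ⇒ 0x61003 (P1/RW1/US0/PS0)
  → PROTECTION_VIOLATION  (4 entries read)

Entries read for #5: 4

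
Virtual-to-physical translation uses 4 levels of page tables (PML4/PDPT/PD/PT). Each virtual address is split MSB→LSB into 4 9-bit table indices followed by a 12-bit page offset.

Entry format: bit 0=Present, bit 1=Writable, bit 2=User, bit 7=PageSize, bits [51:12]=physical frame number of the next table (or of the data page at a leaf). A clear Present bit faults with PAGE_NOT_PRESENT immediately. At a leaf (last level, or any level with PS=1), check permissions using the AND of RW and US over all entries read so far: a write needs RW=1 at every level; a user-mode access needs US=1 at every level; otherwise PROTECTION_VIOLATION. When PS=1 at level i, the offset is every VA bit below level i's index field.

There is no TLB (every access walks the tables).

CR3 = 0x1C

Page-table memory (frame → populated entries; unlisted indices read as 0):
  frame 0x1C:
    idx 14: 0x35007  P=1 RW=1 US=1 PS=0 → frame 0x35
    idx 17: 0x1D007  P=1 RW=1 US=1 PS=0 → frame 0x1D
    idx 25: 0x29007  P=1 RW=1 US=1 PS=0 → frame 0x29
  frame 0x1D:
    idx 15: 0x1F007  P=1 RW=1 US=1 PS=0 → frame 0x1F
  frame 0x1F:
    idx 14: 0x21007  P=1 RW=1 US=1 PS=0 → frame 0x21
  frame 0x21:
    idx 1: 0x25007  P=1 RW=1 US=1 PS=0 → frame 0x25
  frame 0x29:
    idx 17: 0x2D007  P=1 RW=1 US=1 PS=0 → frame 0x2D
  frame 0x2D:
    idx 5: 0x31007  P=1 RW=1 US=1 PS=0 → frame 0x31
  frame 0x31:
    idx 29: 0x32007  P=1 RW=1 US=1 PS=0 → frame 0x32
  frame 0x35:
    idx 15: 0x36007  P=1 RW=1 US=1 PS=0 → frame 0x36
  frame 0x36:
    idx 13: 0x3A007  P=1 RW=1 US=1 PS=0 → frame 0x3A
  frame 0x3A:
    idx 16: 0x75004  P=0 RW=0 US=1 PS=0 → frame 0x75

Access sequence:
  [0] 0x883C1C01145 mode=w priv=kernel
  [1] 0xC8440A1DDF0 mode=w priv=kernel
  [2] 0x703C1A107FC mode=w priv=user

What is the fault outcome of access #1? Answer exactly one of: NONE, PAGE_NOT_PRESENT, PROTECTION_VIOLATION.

Per-access translation:
#0 VA=0x883C1C01145 (w,kernel):
  lvl0: tbl 0x1C, slot 17 ⇒ 0x1D007 (P1/RW1/US1/PS0)
  lvl1: tbl 0x1D, slot 15 ⇒ 0x1F007 (P1/RW1/US1/PS0)
  lvl2: tbl 0x1F, slot 14 ⇒ 0x21007 (P1/RW1/US1/PS0)
  lvl3: tbl 0x21, slot 1 ⇒ 0x25007 (P1/RW1/US1/PS0)
  → PA=0x25145  (4 entries read)
#1 VA=0xC8440A1DDF0 (w,kernel):
  lvl0: tbl 0x1C, slot 25 ⇒ 0x29007 (P1/RW1/US1/PS0)
  lvl1: tbl 0x29, slot 17 ⇒ 0x2D007 (P1/RW1/US1/PS0)
  lvl2: tbl 0x2D, slot 5 ⇒ 0x31007 (P1/RW1/US1/PS0)
  lvl3: tbl 0x31, slot 29 ⇒ 0x32007 (P1/RW1/US1/PS0)
  → PA=0x32DF0  (4 entries read)
#2 VA=0x703C1A107FC (w,user):
  lvl0: tbl 0x1C, slot 14 ⇒ 0x35007 (P1/RW1/US1/PS0)
  lvl1: tbl 0x35, slot 15 ⇒ 0x36007 (P1/RW1/US1/PS0)
  lvl2: tbl 0x36, slot 13 ⇒ 0x3A007 (P1/RW1/US1/PS0)
  lvl3: tbl 0x3A, slot 16 ⇒ 0x75004 (P0/RW0/US1/PS0)
  ✗ PAGE_NOT_PRESENT  [4 reads]

Access #1 fault: NONE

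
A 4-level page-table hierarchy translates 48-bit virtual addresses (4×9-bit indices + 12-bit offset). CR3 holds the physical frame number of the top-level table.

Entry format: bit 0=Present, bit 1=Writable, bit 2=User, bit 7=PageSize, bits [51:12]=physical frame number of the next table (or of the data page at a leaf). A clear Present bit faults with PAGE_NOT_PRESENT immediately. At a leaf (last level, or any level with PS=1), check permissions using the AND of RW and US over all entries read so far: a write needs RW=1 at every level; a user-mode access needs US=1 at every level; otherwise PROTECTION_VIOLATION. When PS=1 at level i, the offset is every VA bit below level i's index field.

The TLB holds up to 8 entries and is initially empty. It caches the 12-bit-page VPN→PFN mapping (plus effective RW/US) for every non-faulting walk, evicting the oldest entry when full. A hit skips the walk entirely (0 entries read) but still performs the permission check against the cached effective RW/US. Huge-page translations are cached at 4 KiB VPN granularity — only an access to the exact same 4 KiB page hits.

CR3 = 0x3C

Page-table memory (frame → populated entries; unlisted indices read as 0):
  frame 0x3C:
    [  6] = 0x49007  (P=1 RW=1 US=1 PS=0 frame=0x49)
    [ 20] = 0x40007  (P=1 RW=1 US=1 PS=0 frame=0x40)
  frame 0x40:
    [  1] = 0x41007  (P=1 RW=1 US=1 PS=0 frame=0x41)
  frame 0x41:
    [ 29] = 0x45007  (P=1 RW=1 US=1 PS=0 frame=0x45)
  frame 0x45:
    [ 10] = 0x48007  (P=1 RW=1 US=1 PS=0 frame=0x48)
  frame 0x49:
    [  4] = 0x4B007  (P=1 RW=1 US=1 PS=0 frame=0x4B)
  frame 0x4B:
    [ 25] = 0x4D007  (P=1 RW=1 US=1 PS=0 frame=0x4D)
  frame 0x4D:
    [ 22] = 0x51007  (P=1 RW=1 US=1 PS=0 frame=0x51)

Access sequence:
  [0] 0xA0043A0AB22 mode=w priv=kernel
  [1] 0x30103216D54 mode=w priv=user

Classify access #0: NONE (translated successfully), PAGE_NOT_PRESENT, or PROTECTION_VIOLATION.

Trace:
#0 VA=0xA0043A0AB22 (w,kernel):
  L0 @0x3C[20] → 0x40007  P=1,RW=1,US=1,PS=0
  L1 @0x40[1] → 0x41007  P=1,RW=1,US=1,PS=0
  L2 @0x41[29] → 0x45007  P=1,RW=1,US=1,PS=0
  L3 @0x45[10] → 0x48007  P=1,RW=1,US=1,PS=0
  → PA=0x48B22  (4 entries read)
#1 VA=0x30103216D54 (w,user):
  L0 @0x3C[6] → 0x49007  P=1,RW=1,US=1,PS=0
  L1 @0x49[4] → 0x4B007  P=1,RW=1,US=1,PS=0
  L2 @0x4B[25] → 0x4D007  P=1,RW=1,US=1,PS=0
  L3 @0x4D[22] → 0x51007  P=1,RW=1,US=1,PS=0
  → PA=0x51D54  (4 entries read)

Access #0 fault: NONE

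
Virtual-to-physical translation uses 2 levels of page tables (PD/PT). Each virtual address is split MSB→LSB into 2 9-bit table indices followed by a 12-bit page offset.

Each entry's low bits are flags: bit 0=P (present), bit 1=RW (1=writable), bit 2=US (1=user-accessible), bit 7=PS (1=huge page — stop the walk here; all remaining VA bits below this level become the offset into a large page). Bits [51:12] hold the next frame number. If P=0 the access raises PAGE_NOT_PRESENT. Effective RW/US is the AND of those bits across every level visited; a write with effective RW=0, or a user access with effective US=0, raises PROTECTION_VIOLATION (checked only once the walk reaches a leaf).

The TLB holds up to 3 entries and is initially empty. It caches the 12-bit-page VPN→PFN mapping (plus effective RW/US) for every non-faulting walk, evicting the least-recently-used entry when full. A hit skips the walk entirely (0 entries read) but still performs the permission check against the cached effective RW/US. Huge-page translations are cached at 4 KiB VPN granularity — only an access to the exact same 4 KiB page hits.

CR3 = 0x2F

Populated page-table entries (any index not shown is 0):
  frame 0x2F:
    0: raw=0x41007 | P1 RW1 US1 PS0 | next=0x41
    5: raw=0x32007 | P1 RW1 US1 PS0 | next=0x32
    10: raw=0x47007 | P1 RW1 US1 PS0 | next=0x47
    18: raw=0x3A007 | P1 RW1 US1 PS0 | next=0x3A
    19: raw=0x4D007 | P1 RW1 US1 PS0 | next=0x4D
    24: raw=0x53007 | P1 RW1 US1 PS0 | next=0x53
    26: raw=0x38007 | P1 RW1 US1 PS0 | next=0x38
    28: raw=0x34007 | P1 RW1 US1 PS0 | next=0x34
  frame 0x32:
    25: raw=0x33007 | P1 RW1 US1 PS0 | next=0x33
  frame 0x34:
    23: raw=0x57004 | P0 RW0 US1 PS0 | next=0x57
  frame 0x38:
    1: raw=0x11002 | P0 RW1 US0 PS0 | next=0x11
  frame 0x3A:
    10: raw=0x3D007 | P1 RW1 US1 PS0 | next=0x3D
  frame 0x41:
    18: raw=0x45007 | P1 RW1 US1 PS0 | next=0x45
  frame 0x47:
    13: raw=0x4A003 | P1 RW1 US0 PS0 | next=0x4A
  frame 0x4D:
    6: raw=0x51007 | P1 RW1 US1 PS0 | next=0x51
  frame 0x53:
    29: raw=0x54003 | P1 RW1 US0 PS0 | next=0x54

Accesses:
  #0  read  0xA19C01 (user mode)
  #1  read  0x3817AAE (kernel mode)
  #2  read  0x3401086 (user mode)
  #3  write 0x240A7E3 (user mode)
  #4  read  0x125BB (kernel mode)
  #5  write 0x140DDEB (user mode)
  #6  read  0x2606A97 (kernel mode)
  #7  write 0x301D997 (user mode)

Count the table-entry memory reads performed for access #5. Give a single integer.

Trace:
#0 VA=0xA19C01 (r,user):
  L0: frame=0x2F idx=5 entry=0x32007 [P=1 RW=1 US=1 PS=0]
  L1: frame=0x32 idx=25 entry=0x33007 [P=1 RW=1 US=1 PS=0]
  ✓ 0x33C01  — 2 lookups
#1 VA=0x3817AAE (r,kernel):
  L0: frame=0x2F idx=28 entry=0x34007 [P=1 RW=1 US=1 PS=0]
  L1: frame=0x34 idx=23 entry=0x57004 [P=0 RW=0 US=1 PS=0]
  ✗ PAGE_NOT_PRESENT  [2 reads]
#2 VA=0x3401086 (r,user):
  L0: frame=0x2F idx=26 entry=0x38007 [P=1 RW=1 US=1 PS=0]
  L1: frame=0x38 idx=1 entry=0x11002 [P=0 RW=1 US=0 PS=0]
  ✗ PAGE_NOT_PRESENT  [2 reads]
#3 VA=0x240A7E3 (w,user):
  L0: frame=0x2F idx=18 entry=0x3A007 [P=1 RW=1 US=1 PS=0]
  L1: frame=0x3A idx=10 entry=0x3D007 [P=1 RW=1 US=1 PS=0]
  ✓ 0x3D7E3  — 2 lookups
#4 VA=0x125BB (r,kernel):
  L0: frame=0x2F idx=0 entry=0x41007 [P=1 RW=1 US=1 PS=0]
  L1: frame=0x41 idx=18 entry=0x45007 [P=1 RW=1 US=1 PS=0]
  ✓ 0x455BB  — 2 lookups
#5 VA=0x140DDEB (w,user):
  L0: frame=0x2F idx=10 entry=0x47007 [P=1 RW=1 US=1 PS=0]
  L1: frame=0x47 idx=13 entry=0x4A003 [P=1 RW=1 US=0 PS=0]
  ✗ PROTECTION_VIOLATION  [2 reads]
#6 VA=0x2606A97 (r,kernel):
  L0: frame=0x2F idx=19 entry=0x4D007 [P=1 RW=1 US=1 PS=0]
  L1: frame=0x4D idx=6 entry=0x51007 [P=1 RW=1 US=1 PS=0]
  ✓ 0x51A97  — 2 lookups
#7 VA=0x301D997 (w,user):
  L0: frame=0x2F idx=24 entry=0x53007 [P=1 RW=1 US=1 PS=0]
  L1: frame=0x53 idx=29 entry=0x54003 [P=1 RW=1 US=0 PS=0]
  ✗ PROTECTION_VIOLATION  [2 reads]

Entries read for #5: 2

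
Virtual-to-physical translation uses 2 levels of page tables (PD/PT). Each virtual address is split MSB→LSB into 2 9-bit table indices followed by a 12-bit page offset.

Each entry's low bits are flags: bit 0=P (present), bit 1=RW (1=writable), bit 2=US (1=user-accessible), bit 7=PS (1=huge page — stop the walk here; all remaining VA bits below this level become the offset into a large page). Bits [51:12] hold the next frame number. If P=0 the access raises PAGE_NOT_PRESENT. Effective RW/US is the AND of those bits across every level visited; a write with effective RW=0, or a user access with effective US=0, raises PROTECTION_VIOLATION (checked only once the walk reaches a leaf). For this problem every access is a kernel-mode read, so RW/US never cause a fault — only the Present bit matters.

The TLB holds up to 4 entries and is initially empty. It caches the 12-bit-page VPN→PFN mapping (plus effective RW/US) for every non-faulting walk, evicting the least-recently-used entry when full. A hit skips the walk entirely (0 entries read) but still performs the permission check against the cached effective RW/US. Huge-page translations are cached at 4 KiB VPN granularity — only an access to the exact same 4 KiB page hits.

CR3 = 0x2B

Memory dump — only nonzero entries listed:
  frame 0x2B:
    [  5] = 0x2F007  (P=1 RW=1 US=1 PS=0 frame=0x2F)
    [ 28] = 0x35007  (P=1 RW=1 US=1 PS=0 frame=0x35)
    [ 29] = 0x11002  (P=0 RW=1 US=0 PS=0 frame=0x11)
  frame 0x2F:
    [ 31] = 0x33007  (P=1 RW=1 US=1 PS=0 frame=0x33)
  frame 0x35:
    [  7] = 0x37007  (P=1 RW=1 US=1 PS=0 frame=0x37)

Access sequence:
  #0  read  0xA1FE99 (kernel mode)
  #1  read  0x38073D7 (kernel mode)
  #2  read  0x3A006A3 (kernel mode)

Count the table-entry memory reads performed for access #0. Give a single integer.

Per-access translation:
#0 VA=0xA1FE99 (r,kernel):
  [0] read 0x2B idx=5: raw=0x2F007 flags P=1 W=1 U=1 S=0
  [1] read 0x2F idx=31: raw=0x33007 flags P=1 W=1 U=1 S=0
  → PA=0x33E99  (2 entries read)
#1 VA=0x38073D7 (r,kernel):
  [0] read 0x2B idx=28: raw=0x35007 flags P=1 W=1 U=1 S=0
  [1] read 0x35 idx=7: raw=0x37007 flags P=1 W=1 U=1 S=0
  → PA=0x373D7  (2 entries read)
#2 VA=0x3A006A3 (r,kernel):
  [0] read 0x2B idx=29: raw=0x11002 flags P=0 W=1 U=0 S=0
  → PAGE_NOT_PRESENT  (1 entries read)

Entries read for #0: 2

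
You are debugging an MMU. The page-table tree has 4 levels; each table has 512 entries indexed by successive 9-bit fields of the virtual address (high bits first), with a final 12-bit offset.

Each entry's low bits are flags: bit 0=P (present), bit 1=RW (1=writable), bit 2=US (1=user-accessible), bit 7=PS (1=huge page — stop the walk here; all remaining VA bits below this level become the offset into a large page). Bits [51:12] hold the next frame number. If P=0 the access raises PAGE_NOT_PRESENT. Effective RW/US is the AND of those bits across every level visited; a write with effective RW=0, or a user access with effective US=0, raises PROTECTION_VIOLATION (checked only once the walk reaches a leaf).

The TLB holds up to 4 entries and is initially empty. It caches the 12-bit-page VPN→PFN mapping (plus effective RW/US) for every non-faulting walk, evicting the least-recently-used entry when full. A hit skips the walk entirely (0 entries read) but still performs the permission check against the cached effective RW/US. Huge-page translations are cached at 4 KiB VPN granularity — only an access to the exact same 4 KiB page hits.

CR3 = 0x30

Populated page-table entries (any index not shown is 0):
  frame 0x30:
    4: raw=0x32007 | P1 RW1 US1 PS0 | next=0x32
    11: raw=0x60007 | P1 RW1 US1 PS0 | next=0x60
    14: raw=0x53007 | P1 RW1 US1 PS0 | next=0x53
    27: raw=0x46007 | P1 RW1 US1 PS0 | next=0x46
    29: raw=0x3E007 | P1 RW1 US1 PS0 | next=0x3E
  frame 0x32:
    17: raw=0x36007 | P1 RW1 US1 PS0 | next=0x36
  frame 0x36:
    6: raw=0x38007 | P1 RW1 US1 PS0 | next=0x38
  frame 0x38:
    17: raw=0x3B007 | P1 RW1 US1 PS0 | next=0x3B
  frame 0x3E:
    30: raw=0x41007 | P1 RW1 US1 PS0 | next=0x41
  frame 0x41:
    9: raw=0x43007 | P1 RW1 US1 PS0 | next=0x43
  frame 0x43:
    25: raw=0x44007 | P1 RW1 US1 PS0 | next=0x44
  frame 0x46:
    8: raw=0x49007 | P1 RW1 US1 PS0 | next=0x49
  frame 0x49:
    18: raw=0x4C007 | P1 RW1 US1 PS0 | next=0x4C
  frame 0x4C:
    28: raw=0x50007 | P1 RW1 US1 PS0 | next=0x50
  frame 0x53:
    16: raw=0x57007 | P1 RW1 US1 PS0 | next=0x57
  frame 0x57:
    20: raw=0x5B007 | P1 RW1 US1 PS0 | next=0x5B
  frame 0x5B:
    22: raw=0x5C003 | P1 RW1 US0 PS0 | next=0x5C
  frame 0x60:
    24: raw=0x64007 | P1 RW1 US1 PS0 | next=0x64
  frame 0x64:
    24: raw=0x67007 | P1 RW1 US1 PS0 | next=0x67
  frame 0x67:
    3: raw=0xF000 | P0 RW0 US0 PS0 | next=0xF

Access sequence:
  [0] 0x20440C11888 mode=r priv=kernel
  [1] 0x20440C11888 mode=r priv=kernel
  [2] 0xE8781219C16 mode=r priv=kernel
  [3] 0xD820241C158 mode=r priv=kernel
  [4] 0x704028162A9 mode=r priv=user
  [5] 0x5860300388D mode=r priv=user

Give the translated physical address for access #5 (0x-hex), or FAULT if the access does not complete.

Per-access translation:
#0 VA=0x20440C11888 (r,kernel):
  L0: frame=0x30 idx=4 entry=0x32007 [P=1 RW=1 US=1 PS=0]
  L1: frame=0x32 idx=17 entry=0x36007 [P=1 RW=1 US=1 PS=0]
  L2: frame=0x36 idx=6 entry=0x38007 [P=1 RW=1 US=1 PS=0]
  L3: frame=0x38 idx=17 entry=0x3B007 [P=1 RW=1 US=1 PS=0]
  ✓ 0x3B888  — 4 lookups
#1 VA=0x20440C11888 (r,kernel):
  TLB hit vpn=0x20440C11 → PA=0x3B888
#2 VA=0xE8781219C16 (r,kernel):
  L0: frame=0x30 idx=29 entry=0x3E007 [P=1 RW=1 US=1 PS=0]
  L1: frame=0x3E idx=30 entry=0x41007 [P=1 RW=1 US=1 PS=0]
  L2: frame=0x41 idx=9 entry=0x43007 [P=1 RW=1 US=1 PS=0]
  L3: frame=0x43 idx=25 entry=0x44007 [P=1 RW=1 US=1 PS=0]
  ✓ 0x44C16  — 4 lookups
#3 VA=0xD820241C158 (r,kernel):
  L0: frame=0x30 idx=27 entry=0x46007 [P=1 RW=1 US=1 PS=0]
  L1: frame=0x46 idx=8 entry=0x49007 [P=1 RW=1 US=1 PS=0]
  L2: frame=0x49 idx=18 entry=0x4C007 [P=1 RW=1 US=1 PS=0]
  L3: frame=0x4C idx=28 entry=0x50007 [P=1 RW=1 US=1 PS=0]
  ✓ 0x50158  — 4 lookups
#4 VA=0x704028162A9 (r,user):
  L0: frame=0x30 idx=14 entry=0x53007 [P=1 RW=1 US=1 PS=0]
  L1: frame=0x53 idx=16 entry=0x57007 [P=1 RW=1 US=1 PS=0]
  L2: frame=0x57 idx=20 entry=0x5B007 [P=1 RW=1 US=1 PS=0]
  L3: frame=0x5B idx=22 entry=0x5C003 [P=1 RW=1 US=0 PS=0]
  ✗ PROTECTION_VIOLATION  [4 reads]
#5 VA=0x5860300388D (r,user):
  L0: frame=0x30 idx=11 entry=0x60007 [P=1 RW=1 US=1 PS=0]
  L1: frame=0x60 idx=24 entry=0x64007 [P=1 RW=1 US=1 PS=0]
  L2: frame=0x64 idx=24 entry=0x67007 [P=1 RW=1 US=1 PS=0]
  L3: frame=0x67 idx=3 entry=0xF000 [P=0 RW=0 US=0 PS=0]
  ✗ PAGE_NOT_PRESENT  [4 reads]

Access #5 PA: FAULT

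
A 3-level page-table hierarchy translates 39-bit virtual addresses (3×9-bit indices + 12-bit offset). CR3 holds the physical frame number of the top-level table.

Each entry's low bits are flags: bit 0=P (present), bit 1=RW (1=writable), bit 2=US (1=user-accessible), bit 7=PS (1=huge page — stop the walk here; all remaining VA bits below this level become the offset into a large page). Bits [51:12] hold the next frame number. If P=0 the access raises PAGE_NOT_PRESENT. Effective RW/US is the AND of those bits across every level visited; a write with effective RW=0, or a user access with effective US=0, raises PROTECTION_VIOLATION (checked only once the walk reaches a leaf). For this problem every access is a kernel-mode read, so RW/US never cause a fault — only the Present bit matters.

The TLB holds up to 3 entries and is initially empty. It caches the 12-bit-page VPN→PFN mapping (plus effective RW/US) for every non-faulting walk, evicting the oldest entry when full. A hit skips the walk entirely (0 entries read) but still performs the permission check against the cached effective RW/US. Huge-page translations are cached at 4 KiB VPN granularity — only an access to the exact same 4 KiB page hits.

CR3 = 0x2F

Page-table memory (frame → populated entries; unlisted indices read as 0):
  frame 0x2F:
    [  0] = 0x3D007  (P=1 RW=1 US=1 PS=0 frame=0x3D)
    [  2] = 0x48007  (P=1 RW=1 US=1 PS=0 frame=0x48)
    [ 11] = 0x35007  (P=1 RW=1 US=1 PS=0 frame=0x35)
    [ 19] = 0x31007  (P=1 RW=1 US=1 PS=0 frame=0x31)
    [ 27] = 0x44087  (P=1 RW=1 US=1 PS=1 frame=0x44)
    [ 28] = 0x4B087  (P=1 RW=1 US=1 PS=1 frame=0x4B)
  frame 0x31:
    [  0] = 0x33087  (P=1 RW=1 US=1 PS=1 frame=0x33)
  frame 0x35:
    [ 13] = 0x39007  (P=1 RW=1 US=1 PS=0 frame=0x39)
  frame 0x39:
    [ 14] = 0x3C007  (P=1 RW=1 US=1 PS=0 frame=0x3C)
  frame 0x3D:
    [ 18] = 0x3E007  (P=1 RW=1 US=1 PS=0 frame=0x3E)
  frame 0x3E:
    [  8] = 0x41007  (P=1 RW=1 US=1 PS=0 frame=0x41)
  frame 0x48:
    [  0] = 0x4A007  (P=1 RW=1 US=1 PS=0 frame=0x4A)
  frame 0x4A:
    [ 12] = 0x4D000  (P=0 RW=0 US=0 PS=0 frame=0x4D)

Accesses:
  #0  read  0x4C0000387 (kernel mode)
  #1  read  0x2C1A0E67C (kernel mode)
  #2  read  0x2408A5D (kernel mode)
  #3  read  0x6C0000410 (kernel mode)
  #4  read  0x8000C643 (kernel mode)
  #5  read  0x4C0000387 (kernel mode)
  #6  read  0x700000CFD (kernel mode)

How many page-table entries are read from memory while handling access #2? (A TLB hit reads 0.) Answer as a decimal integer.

Trace:
#0 VA=0x4C0000387 (r,kernel):
  lvl0: tbl 0x2F, slot 19 ⇒ 0x31007 (P1/RW1/US1/PS0)
  lvl1: tbl 0x31, slot 0 ⇒ 0x33087 (P1/RW1/US1/PS1)
  ✓ 0x33387 (huge @L1)  — 2 lookups
#1 VA=0x2C1A0E67C (r,kernel):
  lvl0: tbl 0x2F, slot 11 ⇒ 0x35007 (P1/RW1/US1/PS0)
  lvl1: tbl 0x35, slot 13 ⇒ 0x39007 (P1/RW1/US1/PS0)
  lvl2: tbl 0x39, slot 14 ⇒ 0x3C007 (P1/RW1/US1/PS0)
  ✓ 0x3C67C  — 3 lookups
#2 VA=0x2408A5D (r,kernel):
  lvl0: tbl 0x2F, slot 0 ⇒ 0x3D007 (P1/RW1/US1/PS0)
  lvl1: tbl 0x3D, slot 18 ⇒ 0x3E007 (P1/RW1/US1/PS0)
  lvl2: tbl 0x3E, slot 8 ⇒ 0x41007 (P1/RW1/US1/PS0)
  ✓ 0x41A5D  — 3 lookups
#3 VA=0x6C0000410 (r,kernel):
  lvl0: tbl 0x2F, slot 27 ⇒ 0x44087 (P1/RW1/US1/PS1)
  ✓ 0x44410 (huge @L0)  — 1 lookups
#4 VA=0x8000C643 (r,kernel):
  lvl0: tbl 0x2F, slot 2 ⇒ 0x48007 (P1/RW1/US1/PS0)
  lvl1: tbl 0x48, slot 0 ⇒ 0x4A007 (P1/RW1/US1/PS0)
  lvl2: tbl 0x4A, slot 12 ⇒ 0x4D000 (P0/RW0/US0/PS0)
  → PAGE_NOT_PRESENT  (3 entries read)
#5 VA=0x4C0000387 (r,kernel):
  lvl0: tbl 0x2F, slot 19 ⇒ 0x31007 (P1/RW1/US1/PS0)
  lvl1: tbl 0x31, slot 0 ⇒ 0x33087 (P1/RW1/US1/PS1)
  ✓ 0x33387 (huge @L1)  — 2 lookups
#6 VA=0x700000CFD (r,kernel):
  lvl0: tbl 0x2F, slot 28 ⇒ 0x4B087 (P1/RW1/US1/PS1)
  ✓ 0x4BCFD (huge @L0)  — 1 lookups

Entries read for #2: 3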